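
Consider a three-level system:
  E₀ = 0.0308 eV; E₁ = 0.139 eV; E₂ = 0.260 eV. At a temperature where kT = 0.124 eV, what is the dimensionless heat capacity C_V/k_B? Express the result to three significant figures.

0.370

Eᵢ/kT = 0.24839, 1.1210, 2.0968.
Z = Σ e^(−Eᵢ/kT) = e^(−0.24839) + e^(−1.1210) + e^(−2.0968) = 0.78006 + 0.32595 + 0.12285 = 1.2289.
⟨E⟩ = 0.082410 eV, ⟨E²⟩ = 0.012485 eV².
C_V/k_B = (⟨E²⟩ − ⟨E⟩²)/(kT)² = (0.012485 − 0.0067914)/0.015376 = 0.370.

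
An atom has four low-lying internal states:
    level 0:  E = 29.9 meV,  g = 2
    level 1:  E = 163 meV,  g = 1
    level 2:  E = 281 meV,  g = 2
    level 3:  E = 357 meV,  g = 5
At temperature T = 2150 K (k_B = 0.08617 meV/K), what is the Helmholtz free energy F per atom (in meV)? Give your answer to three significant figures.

-220 meV

k_BT = 0.08617 × 2150 K = 185.27 meV.
Eᵢ/kT = 0.16139, 0.87980, 1.5167, 1.9269.
Z = Σ gᵢe^(−Eᵢ/kT) = 2·e^(−0.16139) + 1·e^(−0.87980) + 2·e^(−1.5167) + 5·e^(−1.9269) = 1.7019 + 0.41487 + 0.43887 + 0.72799 = 3.2836.
F = −kT ln Z = −185.27 × ln(3.2836) = −185.27 × 1.1889 = -220 meV.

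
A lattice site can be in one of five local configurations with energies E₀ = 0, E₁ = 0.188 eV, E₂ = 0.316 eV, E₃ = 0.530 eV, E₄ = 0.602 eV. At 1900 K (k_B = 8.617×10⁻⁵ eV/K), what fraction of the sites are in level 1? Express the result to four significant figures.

0.2077

k_BT = 8.617×10⁻⁵ × 1900 K = 0.163723 eV.
Eᵢ/kT = 0, 1.14828, 1.93009, 3.23717, 3.67694.
Z = Σ e^(−Eᵢ/kT) = e^(−0) + e^(−1.14828) + e^(−1.93009) + e^(−3.23717) + e^(−3.67694) = 1.00000 + 0.317182 + 0.145135 + 0.0392749 + 0.0253003 = 1.52689.
P₁ = e^(−E₁/kT) / Z = 0.317182/1.52689 = 0.2077.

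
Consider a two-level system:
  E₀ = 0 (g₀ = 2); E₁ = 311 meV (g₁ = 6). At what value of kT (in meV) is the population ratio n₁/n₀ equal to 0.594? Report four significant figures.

n₁/n₀ = (g₁/g₀) exp[−(E₁−E₀)/kT] = 0.594.
⇒ (E₁−E₀)/kT = ln((6/2)/0.594) = ln(5.05051) = 1.61949.
kT = 311 meV / 1.61949 = 192.0 meV.

192.0 meV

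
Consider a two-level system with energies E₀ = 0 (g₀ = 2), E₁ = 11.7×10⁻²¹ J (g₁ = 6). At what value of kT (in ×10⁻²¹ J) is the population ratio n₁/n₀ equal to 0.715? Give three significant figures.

n₁/n₀ = (g₁/g₀) exp[−(E₁−E₀)/kT] = 0.715.
⇒ (E₁−E₀)/kT = ln((6/2)/0.715) = ln(4.1958) = 1.4341.
kT = 11.7 ×10⁻²¹ J / 1.4341 = 8.16 ×10⁻²¹ J.

8.16 ×10⁻²¹ J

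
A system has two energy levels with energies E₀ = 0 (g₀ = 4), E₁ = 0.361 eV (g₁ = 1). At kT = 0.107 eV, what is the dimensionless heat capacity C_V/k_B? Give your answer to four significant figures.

Eᵢ/kT = 0, 3.37383.
Z = Σ gᵢe^(−Eᵢ/kT) = 4·e^(−0) + 1·e^(−3.37383) = 4.00000 + 0.0342582 = 4.03426.
⟨E⟩ = 0.00306555 eV, ⟨E²⟩ = 0.00110666 eV².
C_V/k_B = (⟨E²⟩ − ⟨E⟩²)/(kT)² = (0.00110666 − 0.00000939760)/0.0114490 = 0.09584.

0.09584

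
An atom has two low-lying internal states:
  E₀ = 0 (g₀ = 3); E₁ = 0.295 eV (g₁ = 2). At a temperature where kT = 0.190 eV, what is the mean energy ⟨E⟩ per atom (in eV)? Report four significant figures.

0.03648 eV

Eᵢ/kT = 0, 1.55263.
Z = Σ gᵢe^(−Eᵢ/kT) = 3·e^(−0) + 2·e^(−1.55263) = 3.00000 + 0.423381 = 3.42338.
⟨E⟩ = Σ Eᵢ gᵢe^(−Eᵢ/kT) / Z = (0·3.00000 + 0.295·0.423381) / 3.42338 = 0.03648 eV.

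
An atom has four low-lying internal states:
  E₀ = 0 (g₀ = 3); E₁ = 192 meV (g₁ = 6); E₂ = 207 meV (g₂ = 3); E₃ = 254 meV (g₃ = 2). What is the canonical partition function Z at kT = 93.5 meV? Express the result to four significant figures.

Eᵢ/kT = 0, 2.05348, 2.21390, 2.71658.
Z = Σ gᵢe^(−Eᵢ/kT) = 3·e^(−0) + 6·e^(−2.05348) + 3·e^(−2.21390) + 2·e^(−2.71658) = 3.00000 + 0.769726 + 0.327821 + 0.132201 = 4.22975.

Z = 4.230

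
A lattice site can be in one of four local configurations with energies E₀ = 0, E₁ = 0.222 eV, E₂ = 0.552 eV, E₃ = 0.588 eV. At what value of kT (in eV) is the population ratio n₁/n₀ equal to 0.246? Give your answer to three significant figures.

0.158 eV

n₁/n₀ = exp[−(E₁−E₀)/kT] = 0.246.
⇒ (E₁−E₀)/kT = ln(1/0.246) = ln(4.0650) = 1.4024.
kT = 0.222 eV / 1.4024 = 0.158 eV.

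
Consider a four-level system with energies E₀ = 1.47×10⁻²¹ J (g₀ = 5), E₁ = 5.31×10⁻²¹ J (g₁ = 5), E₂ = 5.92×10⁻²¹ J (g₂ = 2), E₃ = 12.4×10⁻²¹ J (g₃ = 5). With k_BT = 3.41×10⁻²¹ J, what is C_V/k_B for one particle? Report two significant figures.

0.50

Eᵢ/kT = 0.4311, 1.557, 1.736, 3.636.
Z = Σ gᵢe^(−Eᵢ/kT) = 5·e^(−0.4311) + 5·e^(−1.557) + 2·e^(−1.736) + 5·e^(−3.636) = 3.249 + 1.054 + 0.3524 + 0.1318 = 4.787.
⟨E⟩ = 2.944, ⟨E²⟩ = 14.49.
C_V/k_B = (⟨E²⟩ − ⟨E⟩²)/(kT)² = (14.49 − 8.667)/11.63 = 0.50.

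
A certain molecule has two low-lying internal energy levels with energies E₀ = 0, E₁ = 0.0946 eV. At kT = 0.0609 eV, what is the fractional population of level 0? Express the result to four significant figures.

Eᵢ/kT = 0, 1.55337.
Z = Σ e^(−Eᵢ/kT) = e^(−0) + e^(−1.55337) = 1.00000 + 0.211534 = 1.21153.
P₀ = e^(−E₀/kT) / Z = 1.00000/1.21153 = 0.8254.

0.8254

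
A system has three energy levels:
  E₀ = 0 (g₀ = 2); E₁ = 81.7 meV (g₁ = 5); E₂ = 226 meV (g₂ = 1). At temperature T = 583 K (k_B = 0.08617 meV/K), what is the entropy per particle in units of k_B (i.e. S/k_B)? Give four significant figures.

1.647

k_BT = 0.08617 × 583 K = 50.2371 meV.
Eᵢ/kT = 0, 1.62629, 4.49867.
Z = Σ gᵢe^(−Eᵢ/kT) = 2·e^(−0) + 5·e^(−1.62629) + 1·e^(−4.49867) = 2.00000 + 0.983289 + 0.0111238 = 2.99441.
⟨E⟩ = Σ EᵢPᵢ = 27.6678 meV.
S/k_B = ln Z + ⟨E⟩/kT = ln(2.99441) + 27.6678/50.2371 = 1.09675 + 0.550744 = 1.647.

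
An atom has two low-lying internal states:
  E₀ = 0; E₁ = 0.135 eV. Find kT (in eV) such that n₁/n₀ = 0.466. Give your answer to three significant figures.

0.177 eV

n₁/n₀ = exp[−(E₁−E₀)/kT] = 0.466.
⇒ (E₁−E₀)/kT = ln(1/0.466) = ln(2.1459) = 0.76356.
kT = 0.135 eV / 0.76356 = 0.177 eV.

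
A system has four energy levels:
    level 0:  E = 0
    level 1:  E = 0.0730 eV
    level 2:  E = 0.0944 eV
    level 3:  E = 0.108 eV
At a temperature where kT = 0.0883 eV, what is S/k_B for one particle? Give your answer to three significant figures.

Eᵢ/kT = 0, 0.82673, 1.0691, 1.2231.
Z = Σ e^(−Eᵢ/kT) = e^(−0) + e^(−0.82673) + e^(−1.0691) + e^(−1.2231) = 1.0000 + 0.43748 + 0.34332 + 0.29432 = 2.0751.
⟨E⟩ = Σ EᵢPᵢ = 0.046326 eV.
S/k_B = ln Z + ⟨E⟩/kT = ln(2.0751) + 0.046326/0.0883 = 0.73001 + 0.52464 = 1.25.

1.25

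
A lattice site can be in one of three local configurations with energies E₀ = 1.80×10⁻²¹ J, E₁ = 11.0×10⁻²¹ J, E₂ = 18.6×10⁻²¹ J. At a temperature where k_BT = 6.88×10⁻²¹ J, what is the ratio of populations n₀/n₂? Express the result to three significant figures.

n₀/n₂ = exp[−(E₀−E₂)/kT] = exp(−(-16.80 ×10⁻²¹ J)/(6.88 ×10⁻²¹ J)) = exp(2.4419) = 11.5.

11.5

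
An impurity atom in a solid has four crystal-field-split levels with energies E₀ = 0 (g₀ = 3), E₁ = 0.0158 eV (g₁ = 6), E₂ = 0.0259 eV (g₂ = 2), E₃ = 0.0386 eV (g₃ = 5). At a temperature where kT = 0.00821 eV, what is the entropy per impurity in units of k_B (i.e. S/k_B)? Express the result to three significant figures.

Eᵢ/kT = 0, 1.9245, 3.1547, 4.7016.
Z = Σ gᵢe^(−Eᵢ/kT) = 3·e^(−0) + 6·e^(−1.9245) + 2·e^(−3.1547) + 5·e^(−4.7016) = 3.0000 + 0.87569 + 0.085302 + 0.045404 = 4.0064.
⟨E⟩ = Σ EᵢPᵢ = 0.0044423 eV.
S/k_B = ln Z + ⟨E⟩/kT = ln(4.0064) + 0.0044423/0.00821 = 1.3879 + 0.54108 = 1.93.

1.93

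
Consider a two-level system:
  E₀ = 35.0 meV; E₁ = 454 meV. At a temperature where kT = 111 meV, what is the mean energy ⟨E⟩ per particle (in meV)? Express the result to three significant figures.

44.4 meV

Eᵢ/kT = 0.31532, 4.0901.
Z = Σ e^(−Eᵢ/kT) = e^(−0.31532) + e^(−4.0901) = 0.72956 + 0.016738 = 0.74630.
⟨E⟩ = Σ Eᵢ e^(−Eᵢ/kT) / Z = (35.0·0.72956 + 454·0.016738) / 0.74630 = 44.4 meV.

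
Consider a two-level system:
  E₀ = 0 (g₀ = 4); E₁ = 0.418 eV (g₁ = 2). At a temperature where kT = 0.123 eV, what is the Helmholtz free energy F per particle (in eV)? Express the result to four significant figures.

-0.1726 eV

Eᵢ/kT = 0, 3.39837.
Z = Σ gᵢe^(−Eᵢ/kT) = 4·e^(−0) + 2·e^(−3.39837) = 4.00000 + 0.0668554 = 4.06686.
F = −kT ln Z = −0.123 × ln(4.06686) = −0.123 × 1.40287 = -0.1726 eV.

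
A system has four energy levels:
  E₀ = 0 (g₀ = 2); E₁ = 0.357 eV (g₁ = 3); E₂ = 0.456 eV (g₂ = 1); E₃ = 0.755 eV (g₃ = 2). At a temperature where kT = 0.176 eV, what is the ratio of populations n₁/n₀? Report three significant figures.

0.197

n₁/n₀ = (g₁/g₀) exp[−(E₁−E₀)/kT] = (3/2) × exp(−(0.357 eV)/(0.176 eV)) = (3/2) × exp(-2.0284) = 0.197.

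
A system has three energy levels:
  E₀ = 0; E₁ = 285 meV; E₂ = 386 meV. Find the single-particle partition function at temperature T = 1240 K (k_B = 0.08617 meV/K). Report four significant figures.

Z = 1.096

k_BT = 0.08617 × 1240 K = 106.851 meV.
Eᵢ/kT = 0, 2.66727, 3.61251.
Z = Σ e^(−Eᵢ/kT) = e^(−0) + e^(−2.66727) + e^(−3.61251) = 1.00000 + 0.0694415 + 0.0269840 = 1.09643.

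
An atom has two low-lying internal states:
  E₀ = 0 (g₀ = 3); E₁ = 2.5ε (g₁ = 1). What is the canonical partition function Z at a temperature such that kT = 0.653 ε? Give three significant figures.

Eᵢ/kT = 0, 3.8285.
Z = Σ gᵢe^(−Eᵢ/kT) = 3·e^(−0) + 1·e^(−3.8285) = 3.0000 + 0.021742 = 3.0217.

Z = 3.02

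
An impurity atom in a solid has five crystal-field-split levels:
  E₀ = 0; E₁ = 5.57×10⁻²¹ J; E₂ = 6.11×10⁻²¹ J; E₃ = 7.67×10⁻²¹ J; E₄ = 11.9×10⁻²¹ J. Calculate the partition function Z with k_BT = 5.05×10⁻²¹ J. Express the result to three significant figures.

Eᵢ/kT = 0, 1.1030, 1.2099, 1.5188, 2.3564.
Z = Σ e^(−Eᵢ/kT) = e^(−0) + e^(−1.1030) + e^(−1.2099) + e^(−1.5188) + e^(−2.3564) = 1.0000 + 0.33187 + 0.29823 + 0.21897 + 0.094761 = 1.9438.

Z = 1.94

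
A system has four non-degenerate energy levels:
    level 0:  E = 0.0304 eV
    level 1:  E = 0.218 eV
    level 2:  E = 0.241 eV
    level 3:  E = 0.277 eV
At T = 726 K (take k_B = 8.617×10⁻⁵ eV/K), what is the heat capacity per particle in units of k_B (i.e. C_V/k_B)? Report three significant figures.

0.938

k_BT = 8.617×10⁻⁵ × 726 K = 0.062559 eV.
Eᵢ/kT = 0.48594, 3.4847, 3.8524, 4.4278.
Z = Σ e^(−Eᵢ/kT) = e^(−0.48594) + e^(−3.4847) + e^(−3.8524) + e^(−4.4278) = 0.61512 + 0.030663 + 0.021229 + 0.011941 = 0.67895.
⟨E⟩ = 0.049795 eV, ⟨E²⟩ = 0.0061491 eV².
C_V/k_B = (⟨E²⟩ − ⟨E⟩²)/(kT)² = (0.0061491 − 0.0024795)/0.0039136 = 0.938.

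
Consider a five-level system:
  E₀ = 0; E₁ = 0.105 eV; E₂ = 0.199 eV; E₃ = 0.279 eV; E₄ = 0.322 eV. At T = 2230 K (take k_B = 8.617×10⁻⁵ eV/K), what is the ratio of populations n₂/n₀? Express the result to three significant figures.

0.355

k_BT = 8.617×10⁻⁵ × 2230 K = 0.19216 eV.
n₂/n₀ = exp[−(E₂−E₀)/kT] = exp(−(0.199 eV)/(0.19216 eV)) = exp(-1.0356) = 0.355.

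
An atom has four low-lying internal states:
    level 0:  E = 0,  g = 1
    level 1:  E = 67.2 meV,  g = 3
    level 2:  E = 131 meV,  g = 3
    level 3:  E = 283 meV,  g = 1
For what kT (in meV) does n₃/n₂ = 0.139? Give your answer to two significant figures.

n₃/n₂ = (g₃/g₂) exp[−(E₃−E₂)/kT] = 0.139.
⇒ (E₃−E₂)/kT = ln((1/3)/0.139) = ln(2.398) = 0.8746.
kT = 152 meV / 0.8746 = 170 meV.

170 meV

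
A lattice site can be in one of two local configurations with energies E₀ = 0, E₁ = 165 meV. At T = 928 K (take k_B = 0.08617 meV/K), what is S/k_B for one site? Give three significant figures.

k_BT = 0.08617 × 928 K = 79.966 meV.
Eᵢ/kT = 0, 2.0634.
Z = Σ e^(−Eᵢ/kT) = e^(−0) + e^(−2.0634) = 1.0000 + 0.12702 = 1.1270.
⟨E⟩ = Σ EᵢPᵢ = 18.597 meV.
S/k_B = ln Z + ⟨E⟩/kT = ln(1.1270) + 18.597/79.966 = 0.11956 + 0.23256 = 0.352.

0.352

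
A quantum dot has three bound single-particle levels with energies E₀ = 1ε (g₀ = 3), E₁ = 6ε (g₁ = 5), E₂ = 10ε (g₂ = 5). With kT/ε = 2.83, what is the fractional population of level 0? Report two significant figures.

0.74

Eᵢ/kT = 0.3534, 2.120, 3.534.
Z = Σ gᵢe^(−Eᵢ/kT) = 3·e^(−0.3534) + 5·e^(−2.120) + 5·e^(−3.534) = 2.107 + 0.6002 + 0.1459 = 2.853.
P₀ = g₀ e^(−E₀/kT) / Z = 2.107/2.853 = 0.74.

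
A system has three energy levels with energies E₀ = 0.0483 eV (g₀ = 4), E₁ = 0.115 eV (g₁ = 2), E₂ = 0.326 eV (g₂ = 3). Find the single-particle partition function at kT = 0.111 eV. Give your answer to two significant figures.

Z = 3.5

Eᵢ/kT = 0.4351, 1.036, 2.937.
Z = Σ gᵢe^(−Eᵢ/kT) = 4·e^(−0.4351) + 2·e^(−1.036) + 3·e^(−2.937) = 2.589 + 0.7097 + 0.1591 = 3.458.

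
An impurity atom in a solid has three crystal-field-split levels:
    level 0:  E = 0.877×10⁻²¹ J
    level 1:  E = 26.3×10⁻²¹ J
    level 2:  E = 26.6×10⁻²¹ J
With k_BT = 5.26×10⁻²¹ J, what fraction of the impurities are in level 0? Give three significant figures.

Eᵢ/kT = 0.16673, 5.0000, 5.0570.
Z = Σ e^(−Eᵢ/kT) = e^(−0.16673) + e^(−5.0000) + e^(−5.0570) = 0.84643 + 0.0067379 + 0.0063646 = 0.85953.
P₀ = e^(−E₀/kT) / Z = 0.84643/0.85953 = 0.985.

0.985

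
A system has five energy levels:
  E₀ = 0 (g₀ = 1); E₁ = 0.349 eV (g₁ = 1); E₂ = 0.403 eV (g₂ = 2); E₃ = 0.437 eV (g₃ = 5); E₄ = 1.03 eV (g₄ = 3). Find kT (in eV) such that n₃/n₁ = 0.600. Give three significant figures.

n₃/n₁ = (g₃/g₁) exp[−(E₃−E₁)/kT] = 0.600.
⇒ (E₃−E₁)/kT = ln((5/1)/0.600) = ln(8.3333) = 2.1203.
kT = 0.088 eV / 2.1203 = 0.0415 eV.

0.0415 eV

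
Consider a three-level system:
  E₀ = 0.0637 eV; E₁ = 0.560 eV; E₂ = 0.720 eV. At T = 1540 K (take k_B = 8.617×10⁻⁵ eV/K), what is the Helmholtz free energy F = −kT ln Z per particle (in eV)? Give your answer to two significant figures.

k_BT = 8.617×10⁻⁵ × 1540 K = 0.1327 eV.
Eᵢ/kT = 0.4800, 4.220, 5.426.
Z = Σ e^(−Eᵢ/kT) = e^(−0.4800) + e^(−4.220) + e^(−5.426) = 0.6188 + 0.01470 + 0.004401 = 0.6379.
F = −kT ln Z = −0.1327 × ln(0.6379) = −0.1327 × -0.4496 = 0.060 eV.

0.060 eV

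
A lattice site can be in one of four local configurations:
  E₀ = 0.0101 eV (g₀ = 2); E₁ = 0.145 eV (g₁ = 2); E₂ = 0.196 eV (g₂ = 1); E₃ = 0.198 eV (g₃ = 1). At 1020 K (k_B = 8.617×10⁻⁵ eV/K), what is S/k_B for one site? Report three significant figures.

k_BT = 8.617×10⁻⁵ × 1020 K = 0.087893 eV.
Eᵢ/kT = 0.11491, 1.6497, 2.2300, 2.2527.
Z = Σ gᵢe^(−Eᵢ/kT) = 2·e^(−0.11491) + 2·e^(−1.6497) + 1·e^(−2.2300) + 1·e^(−2.2527) = 1.7829 + 0.38422 + 0.10753 + 0.10512 = 2.3798.
⟨E⟩ = Σ EᵢPᵢ = 0.048579 eV.
S/k_B = ln Z + ⟨E⟩/kT = ln(2.3798) + 0.048579/0.087893 = 0.86702 + 0.55271 = 1.42.

1.42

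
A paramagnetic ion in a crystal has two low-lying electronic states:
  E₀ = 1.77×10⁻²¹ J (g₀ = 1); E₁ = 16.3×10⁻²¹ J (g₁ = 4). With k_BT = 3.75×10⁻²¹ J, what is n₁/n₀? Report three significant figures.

n₁/n₀ = (g₁/g₀) exp[−(E₁−E₀)/kT] = (4/1) × exp(−(14.53 ×10⁻²¹ J)/(3.75 ×10⁻²¹ J)) = (4/1) × exp(-3.8747) = 0.0830.

0.0830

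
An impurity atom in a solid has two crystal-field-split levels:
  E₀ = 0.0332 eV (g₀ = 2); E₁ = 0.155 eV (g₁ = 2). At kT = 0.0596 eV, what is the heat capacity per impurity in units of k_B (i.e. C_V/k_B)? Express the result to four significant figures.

Eᵢ/kT = 0.557047, 2.60067.
Z = Σ gᵢe^(−Eᵢ/kT) = 2·e^(−0.557047) + 2·e^(−2.60067) = 1.14580 + 0.148448 = 1.29425.
⟨E⟩ = 0.0471702 eV, ⟨E²⟩ = 0.00373144 eV².
C_V/k_B = (⟨E²⟩ − ⟨E⟩²)/(kT)² = (0.00373144 − 0.00222503)/0.00355216 = 0.4241.

0.4241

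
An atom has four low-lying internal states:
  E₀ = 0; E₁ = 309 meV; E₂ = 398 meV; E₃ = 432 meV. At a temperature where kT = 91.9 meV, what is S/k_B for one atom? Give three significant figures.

Eᵢ/kT = 0, 3.3624, 4.3308, 4.7008.
Z = Σ e^(−Eᵢ/kT) = e^(−0) + e^(−3.3624) + e^(−4.3308) + e^(−4.7008) = 1.0000 + 0.034652 + 0.013157 + 0.0090880 = 1.0569.
⟨E⟩ = Σ EᵢPᵢ = 18.800 meV.
S/k_B = ln Z + ⟨E⟩/kT = ln(1.0569) + 18.800/91.9 = 0.055340 + 0.20457 = 0.260.

0.260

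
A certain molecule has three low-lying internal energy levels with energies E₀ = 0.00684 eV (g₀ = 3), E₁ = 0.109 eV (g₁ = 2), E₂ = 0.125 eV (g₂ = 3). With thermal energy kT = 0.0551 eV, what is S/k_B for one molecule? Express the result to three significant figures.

Eᵢ/kT = 0.12414, 1.9782, 2.2686.
Z = Σ gᵢe^(−Eᵢ/kT) = 3·e^(−0.12414) + 2·e^(−1.9782) + 3·e^(−2.2686) = 2.6498 + 0.27664 + 0.31037 = 3.2368.
⟨E⟩ = Σ EᵢPᵢ = 0.026901 eV.
S/k_B = ln Z + ⟨E⟩/kT = ln(3.2368) + 0.026901/0.0551 = 1.1746 + 0.48822 = 1.66.

1.66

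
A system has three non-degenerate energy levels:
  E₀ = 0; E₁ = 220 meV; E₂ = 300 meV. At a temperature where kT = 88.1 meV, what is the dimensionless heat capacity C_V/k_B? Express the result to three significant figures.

Eᵢ/kT = 0, 2.4972, 3.4052.
Z = Σ e^(−Eᵢ/kT) = e^(−0) + e^(−2.4972) + e^(−3.4052) = 1.0000 + 0.082315 + 0.033200 = 1.1155.
⟨E⟩ = 25.163 meV, ⟨E²⟩ = 6250.2 meV².
C_V/k_B = (⟨E²⟩ − ⟨E⟩²)/(kT)² = (6250.2 − 633.18)/7761.6 = 0.724.

0.724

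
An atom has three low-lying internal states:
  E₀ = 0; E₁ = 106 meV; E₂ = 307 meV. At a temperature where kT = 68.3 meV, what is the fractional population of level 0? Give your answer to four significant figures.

Eᵢ/kT = 0, 1.55198, 4.49488.
Z = Σ e^(−Eᵢ/kT) = e^(−0) + e^(−1.55198) + e^(−4.49488) = 1.00000 + 0.211828 + 0.0111660 = 1.22299.
P₀ = e^(−E₀/kT) / Z = 1.00000/1.22299 = 0.8177.

0.8177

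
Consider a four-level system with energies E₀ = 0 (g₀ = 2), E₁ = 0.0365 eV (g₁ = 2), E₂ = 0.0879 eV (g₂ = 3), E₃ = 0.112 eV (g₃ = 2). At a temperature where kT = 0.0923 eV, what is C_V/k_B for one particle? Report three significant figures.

Eᵢ/kT = 0, 0.39545, 0.95233, 1.2134.
Z = Σ gᵢe^(−Eᵢ/kT) = 2·e^(−0) + 2·e^(−0.39545) + 3·e^(−0.95233) + 2·e^(−1.2134) = 2.0000 + 1.3468 + 1.1575 + 0.59437 = 5.0987.
⟨E⟩ = 0.042652 eV, ⟨E²⟩ = 0.0035682 eV².
C_V/k_B = (⟨E²⟩ − ⟨E⟩²)/(kT)² = (0.0035682 − 0.0018192)/0.0085193 = 0.205.

0.205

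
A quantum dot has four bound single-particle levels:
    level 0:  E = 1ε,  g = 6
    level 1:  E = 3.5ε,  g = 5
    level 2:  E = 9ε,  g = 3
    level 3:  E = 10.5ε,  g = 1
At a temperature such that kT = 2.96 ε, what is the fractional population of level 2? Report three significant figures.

Eᵢ/kT = 0.33784, 1.1824, 3.0405, 3.5473.
Z = Σ gᵢe^(−Eᵢ/kT) = 6·e^(−0.33784) + 5·e^(−1.1824) + 3·e^(−3.0405) + 1·e^(−3.5473) = 4.2799 + 1.5327 + 0.14343 + 0.028802 = 5.9848.
P₂ = g₂ e^(−E₂/kT) / Z = 0.14343/5.9848 = 0.0240.

0.0240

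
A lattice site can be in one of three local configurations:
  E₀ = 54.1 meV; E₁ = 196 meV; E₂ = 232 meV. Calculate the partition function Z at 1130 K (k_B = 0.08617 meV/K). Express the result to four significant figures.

k_BT = 0.08617 × 1130 K = 97.3721 meV.
Eᵢ/kT = 0.555601, 2.01290, 2.38261.
Z = Σ e^(−Eᵢ/kT) = e^(−0.555601) + e^(−2.01290) + e^(−2.38261) = 0.573727 + 0.133601 + 0.0923093 = 0.799637.

Z = 0.7996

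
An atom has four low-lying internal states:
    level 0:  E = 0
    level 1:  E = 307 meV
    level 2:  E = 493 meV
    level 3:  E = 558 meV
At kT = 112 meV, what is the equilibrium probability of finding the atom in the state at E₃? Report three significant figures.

0.00633

Eᵢ/kT = 0, 2.7411, 4.4018, 4.9821.
Z = Σ e^(−Eᵢ/kT) = e^(−0) + e^(−2.7411) + e^(−4.4018) + e^(−4.9821) = 1.0000 + 0.064499 + 0.012255 + 0.0068596 = 1.0836.
P₃ = e^(−E₃/kT) / Z = 0.0068596/1.0836 = 0.00633.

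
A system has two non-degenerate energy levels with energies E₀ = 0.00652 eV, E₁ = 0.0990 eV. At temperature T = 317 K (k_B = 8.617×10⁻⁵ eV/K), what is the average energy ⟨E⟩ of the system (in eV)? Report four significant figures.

k_BT = 8.617×10⁻⁵ × 317 K = 0.0273159 eV.
Eᵢ/kT = 0.238689, 3.62426.
Z = Σ e^(−Eᵢ/kT) = e^(−0.238689) + e^(−3.62426) = 0.787660 + 0.0266688 = 0.814329.
⟨E⟩ = Σ Eᵢ e^(−Eᵢ/kT) / Z = (0.00652·0.787660 + 0.0990·0.0266688) / 0.814329 = 0.009549 eV.

0.009549 eV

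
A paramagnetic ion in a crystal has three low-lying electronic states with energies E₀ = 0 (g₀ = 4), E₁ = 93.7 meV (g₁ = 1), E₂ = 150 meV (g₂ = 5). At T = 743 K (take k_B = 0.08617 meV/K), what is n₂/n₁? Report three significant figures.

k_BT = 0.08617 × 743 K = 64.024 meV.
n₂/n₁ = (g₂/g₁) exp[−(E₂−E₁)/kT] = (5/1) × exp(−(56.3 meV)/(64.024 meV)) = (5/1) × exp(-0.87936) = 2.08.

2.08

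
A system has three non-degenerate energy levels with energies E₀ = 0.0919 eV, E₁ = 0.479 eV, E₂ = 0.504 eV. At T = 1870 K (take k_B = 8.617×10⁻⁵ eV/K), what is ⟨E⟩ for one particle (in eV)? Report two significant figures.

0.15 eV

k_BT = 8.617×10⁻⁵ × 1870 K = 0.1611 eV.
Eᵢ/kT = 0.5705, 2.973, 3.128.
Z = Σ e^(−Eᵢ/kT) = e^(−0.5705) + e^(−2.973) + e^(−3.128) = 0.5652 + 0.05115 + 0.04381 = 0.6602.
⟨E⟩ = Σ Eᵢ e^(−Eᵢ/kT) / Z = (0.0919·0.5652 + 0.479·0.05115 + 0.504·0.04381) / 0.6602 = 0.15 eV.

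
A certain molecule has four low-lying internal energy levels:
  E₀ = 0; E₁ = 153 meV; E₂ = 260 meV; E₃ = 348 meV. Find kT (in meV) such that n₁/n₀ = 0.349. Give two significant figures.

150 meV

n₁/n₀ = exp[−(E₁−E₀)/kT] = 0.349.
⇒ (E₁−E₀)/kT = ln(1/0.349) = ln(2.865) = 1.053.
kT = 153 meV / 1.053 = 150 meV.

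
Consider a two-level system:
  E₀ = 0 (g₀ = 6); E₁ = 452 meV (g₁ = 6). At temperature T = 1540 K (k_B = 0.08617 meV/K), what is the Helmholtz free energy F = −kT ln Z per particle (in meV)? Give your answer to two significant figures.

-240 meV

k_BT = 0.08617 × 1540 K = 132.7 meV.
Eᵢ/kT = 0, 3.406.
Z = Σ gᵢe^(−Eᵢ/kT) = 6·e^(−0) + 6·e^(−3.406) = 6.000 + 0.1990 = 6.199.
F = −kT ln Z = −132.7 × ln(6.199) = −132.7 × 1.824 = -240 meV.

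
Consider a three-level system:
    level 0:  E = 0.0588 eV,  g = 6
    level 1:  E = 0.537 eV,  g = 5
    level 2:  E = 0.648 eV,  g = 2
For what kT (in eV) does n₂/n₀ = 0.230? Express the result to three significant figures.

1.59 eV

n₂/n₀ = (g₂/g₀) exp[−(E₂−E₀)/kT] = 0.230.
⇒ (E₂−E₀)/kT = ln((2/6)/0.230) = ln(1.4493) = 0.37108.
kT = 0.5892 eV / 0.37108 = 1.59 eV.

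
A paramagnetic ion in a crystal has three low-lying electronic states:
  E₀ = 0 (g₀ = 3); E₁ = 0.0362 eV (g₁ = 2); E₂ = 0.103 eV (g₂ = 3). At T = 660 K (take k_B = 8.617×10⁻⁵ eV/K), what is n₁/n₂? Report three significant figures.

k_BT = 8.617×10⁻⁵ × 660 K = 0.056872 eV.
n₁/n₂ = (g₁/g₂) exp[−(E₁−E₂)/kT] = (2/3) × exp(−(-0.0668 eV)/(0.056872 eV)) = (2/3) × exp(1.1746) = 2.16.

2.16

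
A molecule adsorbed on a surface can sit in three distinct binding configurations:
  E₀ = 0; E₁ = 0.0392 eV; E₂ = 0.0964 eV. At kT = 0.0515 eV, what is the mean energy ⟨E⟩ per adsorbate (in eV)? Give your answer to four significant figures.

Eᵢ/kT = 0, 0.761165, 1.87184.
Z = Σ e^(−Eᵢ/kT) = e^(−0) + e^(−0.761165) + e^(−1.87184) = 1.00000 + 0.467122 + 0.153840 = 1.62096.
⟨E⟩ = Σ Eᵢ e^(−Eᵢ/kT) / Z = (0·1.00000 + 0.0392·0.467122 + 0.0964·0.153840) / 1.62096 = 0.02045 eV.

0.02045 eV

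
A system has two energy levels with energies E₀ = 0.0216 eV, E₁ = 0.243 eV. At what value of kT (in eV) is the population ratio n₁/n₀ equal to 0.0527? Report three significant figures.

0.0752 eV

n₁/n₀ = exp[−(E₁−E₀)/kT] = 0.0527.
⇒ (E₁−E₀)/kT = ln(1/0.0527) = ln(18.975) = 2.9431.
kT = 0.2214 eV / 2.9431 = 0.0752 eV.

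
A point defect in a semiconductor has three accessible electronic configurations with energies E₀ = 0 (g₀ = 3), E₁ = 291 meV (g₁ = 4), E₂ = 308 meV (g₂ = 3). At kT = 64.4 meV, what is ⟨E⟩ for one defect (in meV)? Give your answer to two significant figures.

6.7 meV

Eᵢ/kT = 0, 4.519, 4.783.
Z = Σ gᵢe^(−Eᵢ/kT) = 3·e^(−0) + 4·e^(−4.519) + 3·e^(−4.783) = 3.000 + 0.04360 + 0.02511 = 3.069.
⟨E⟩ = Σ Eᵢ gᵢe^(−Eᵢ/kT) / Z = (0·3.000 + 291·0.04360 + 308·0.02511) / 3.069 = 6.7 meV.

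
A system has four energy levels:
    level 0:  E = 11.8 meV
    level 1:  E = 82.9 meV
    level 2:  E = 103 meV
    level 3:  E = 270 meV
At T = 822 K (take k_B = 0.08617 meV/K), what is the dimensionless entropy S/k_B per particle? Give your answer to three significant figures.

1.00

k_BT = 0.08617 × 822 K = 70.832 meV.
Eᵢ/kT = 0.16659, 1.1704, 1.4541, 3.8118.
Z = Σ e^(−Eᵢ/kT) = e^(−0.16659) + e^(−1.1704) + e^(−1.4541) + e^(−3.8118) = 0.84655 + 0.31024 + 0.23361 + 0.022108 = 1.4125.
⟨E⟩ = Σ EᵢPᵢ = 46.541 meV.
S/k_B = ln Z + ⟨E⟩/kT = ln(1.4125) + 46.541/70.832 = 0.34536 + 0.65706 = 1.00.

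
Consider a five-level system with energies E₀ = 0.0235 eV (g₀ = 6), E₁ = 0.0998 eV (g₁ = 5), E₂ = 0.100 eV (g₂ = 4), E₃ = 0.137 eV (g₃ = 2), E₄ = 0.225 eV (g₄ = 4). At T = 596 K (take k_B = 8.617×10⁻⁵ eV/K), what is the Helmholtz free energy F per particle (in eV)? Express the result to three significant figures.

k_BT = 8.617×10⁻⁵ × 596 K = 0.051357 eV.
Eᵢ/kT = 0.45758, 1.9433, 1.9472, 2.6676, 4.3811.
Z = Σ gᵢe^(−Eᵢ/kT) = 6·e^(−0.45758) + 5·e^(−1.9433) + 4·e^(−1.9472) + 2·e^(−2.6676) + 4·e^(−4.3811) = 3.7969 + 0.71615 + 0.57069 + 0.13884 + 0.050046 = 5.2726.
F = −kT ln Z = −0.051357 × ln(5.2726) = −0.051357 × 1.6625 = -0.0854 eV.

-0.0854 eV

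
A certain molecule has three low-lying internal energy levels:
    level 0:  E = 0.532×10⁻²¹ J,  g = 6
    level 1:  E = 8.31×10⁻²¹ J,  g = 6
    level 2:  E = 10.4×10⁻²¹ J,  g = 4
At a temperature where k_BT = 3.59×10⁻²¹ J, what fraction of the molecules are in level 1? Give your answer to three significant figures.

0.0990

Eᵢ/kT = 0.14819, 2.3148, 2.8969.
Z = Σ gᵢe^(−Eᵢ/kT) = 6·e^(−0.14819) + 6·e^(−2.3148) + 4·e^(−2.8969) = 5.1736 + 0.59272 + 0.22078 = 5.9871.
P₁ = g₁ e^(−E₁/kT) / Z = 0.59272/5.9871 = 0.0990.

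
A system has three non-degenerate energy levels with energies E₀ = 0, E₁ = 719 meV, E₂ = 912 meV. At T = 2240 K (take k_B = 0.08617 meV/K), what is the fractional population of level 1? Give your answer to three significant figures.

k_BT = 0.08617 × 2240 K = 193.02 meV.
Eᵢ/kT = 0, 3.7250, 4.7249.
Z = Σ e^(−Eᵢ/kT) = e^(−0) + e^(−3.7250) + e^(−4.7249) = 1.0000 + 0.024113 + 0.0088716 = 1.0330.
P₁ = e^(−E₁/kT) / Z = 0.024113/1.0330 = 0.0233.

0.0233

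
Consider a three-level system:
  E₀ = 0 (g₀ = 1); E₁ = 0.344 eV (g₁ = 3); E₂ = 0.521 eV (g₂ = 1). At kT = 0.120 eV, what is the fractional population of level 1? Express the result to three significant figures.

Eᵢ/kT = 0, 2.8667, 4.3417.
Z = Σ gᵢe^(−Eᵢ/kT) = 1·e^(−0) + 3·e^(−2.8667) + 1·e^(−4.3417) = 1.0000 + 0.17066 + 0.013014 = 1.1837.
P₁ = g₁ e^(−E₁/kT) / Z = 0.17066/1.1837 = 0.144.

0.144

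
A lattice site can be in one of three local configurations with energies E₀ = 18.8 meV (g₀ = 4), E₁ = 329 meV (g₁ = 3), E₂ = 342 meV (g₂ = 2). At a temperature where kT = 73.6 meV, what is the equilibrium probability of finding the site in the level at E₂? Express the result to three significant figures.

0.00609

Eᵢ/kT = 0.25543, 4.4701, 4.6467.
Z = Σ gᵢe^(−Eᵢ/kT) = 4·e^(−0.25543) + 3·e^(−4.4701) + 2·e^(−4.6467) = 3.0983 + 0.034339 + 0.019186 = 3.1518.
P₂ = g₂ e^(−E₂/kT) / Z = 0.019186/3.1518 = 0.00609.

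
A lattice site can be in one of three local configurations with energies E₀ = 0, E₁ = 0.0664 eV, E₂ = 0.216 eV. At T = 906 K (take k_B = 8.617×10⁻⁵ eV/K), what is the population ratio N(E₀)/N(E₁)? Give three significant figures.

k_BT = 8.617×10⁻⁵ × 906 K = 0.078070 eV.
n₀/n₁ = exp[−(E₀−E₁)/kT] = exp(−(-0.0664 eV)/(0.078070 eV)) = exp(0.85052) = 2.34.

2.34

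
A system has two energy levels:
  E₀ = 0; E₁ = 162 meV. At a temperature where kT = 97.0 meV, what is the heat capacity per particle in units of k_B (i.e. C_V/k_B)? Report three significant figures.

Eᵢ/kT = 0, 1.6701.
Z = Σ e^(−Eᵢ/kT) = e^(−0) + e^(−1.6701) = 1.0000 + 0.18823 = 1.1882.
⟨E⟩ = 25.663 meV, ⟨E²⟩ = 4157.5 meV².
C_V/k_B = (⟨E²⟩ − ⟨E⟩²)/(kT)² = (4157.5 − 658.59)/9409.0 = 0.372.

0.372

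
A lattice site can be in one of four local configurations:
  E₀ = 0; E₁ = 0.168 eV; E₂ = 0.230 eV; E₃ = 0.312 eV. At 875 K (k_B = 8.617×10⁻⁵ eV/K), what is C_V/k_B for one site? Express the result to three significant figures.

0.918

k_BT = 8.617×10⁻⁵ × 875 K = 0.075399 eV.
Eᵢ/kT = 0, 2.2281, 3.0504, 4.1380.
Z = Σ e^(−Eᵢ/kT) = e^(−0) + e^(−2.2281) + e^(−3.0504) + e^(−4.1380) = 1.0000 + 0.10773 + 0.047340 + 0.015955 = 1.1710.
⟨E⟩ = 0.029005 eV, ⟨E²⟩ = 0.0060615 eV².
C_V/k_B = (⟨E²⟩ − ⟨E⟩²)/(kT)² = (0.0060615 − 0.00084129)/0.0056850 = 0.918.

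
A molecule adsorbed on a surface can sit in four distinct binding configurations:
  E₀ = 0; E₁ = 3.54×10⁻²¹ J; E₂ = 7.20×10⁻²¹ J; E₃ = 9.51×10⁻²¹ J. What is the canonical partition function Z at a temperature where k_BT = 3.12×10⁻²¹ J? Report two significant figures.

Z = 1.5

Eᵢ/kT = 0, 1.135, 2.308, 3.048.
Z = Σ e^(−Eᵢ/kT) = e^(−0) + e^(−1.135) + e^(−2.308) + e^(−3.048) = 1.000 + 0.3214 + 0.09946 + 0.04745 = 1.468.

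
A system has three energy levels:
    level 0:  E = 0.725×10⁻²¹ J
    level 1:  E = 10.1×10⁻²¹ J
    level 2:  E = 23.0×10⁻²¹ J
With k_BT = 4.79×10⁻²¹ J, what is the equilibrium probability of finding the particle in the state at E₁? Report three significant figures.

Eᵢ/kT = 0.15136, 2.1086, 4.8017.
Z = Σ e^(−Eᵢ/kT) = e^(−0.15136) + e^(−2.1086) + e^(−4.8017) = 0.85954 + 0.12141 + 0.0082158 = 0.98917.
P₁ = e^(−E₁/kT) / Z = 0.12141/0.98917 = 0.123.

0.123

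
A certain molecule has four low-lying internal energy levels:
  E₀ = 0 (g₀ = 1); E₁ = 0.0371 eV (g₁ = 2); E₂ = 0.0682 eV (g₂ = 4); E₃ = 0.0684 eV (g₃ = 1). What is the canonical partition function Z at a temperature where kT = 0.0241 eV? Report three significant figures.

Z = 1.72

Eᵢ/kT = 0, 1.5394, 2.8299, 2.8382.
Z = Σ gᵢe^(−Eᵢ/kT) = 1·e^(−0) + 2·e^(−1.5394) + 4·e^(−2.8299) + 1·e^(−2.8382) = 1.0000 + 0.42902 + 0.23608 + 0.058531 = 1.7236.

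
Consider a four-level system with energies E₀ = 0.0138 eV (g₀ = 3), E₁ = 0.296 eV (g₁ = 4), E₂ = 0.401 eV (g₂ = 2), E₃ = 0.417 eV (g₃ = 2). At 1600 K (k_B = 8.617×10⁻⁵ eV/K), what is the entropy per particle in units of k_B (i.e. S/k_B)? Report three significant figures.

k_BT = 8.617×10⁻⁵ × 1600 K = 0.13787 eV.
Eᵢ/kT = 0.10009, 2.1470, 2.9085, 3.0246.
Z = Σ gᵢe^(−Eᵢ/kT) = 3·e^(−0.10009) + 4·e^(−2.1470) + 2·e^(−2.9085) + 2·e^(−3.0246) = 2.7143 + 0.46734 + 0.10912 + 0.097154 = 3.3879.
⟨E⟩ = Σ EᵢPᵢ = 0.076762 eV.
S/k_B = ln Z + ⟨E⟩/kT = ln(3.3879) + 0.076762/0.13787 = 1.2202 + 0.55677 = 1.78.

1.78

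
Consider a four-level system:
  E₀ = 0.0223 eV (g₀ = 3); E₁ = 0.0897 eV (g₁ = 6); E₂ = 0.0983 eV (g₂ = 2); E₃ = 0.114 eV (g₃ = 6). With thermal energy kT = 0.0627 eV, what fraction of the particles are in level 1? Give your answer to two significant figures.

Eᵢ/kT = 0.3557, 1.431, 1.568, 1.818.
Z = Σ gᵢe^(−Eᵢ/kT) = 3·e^(−0.3557) + 6·e^(−1.431) + 2·e^(−1.568) + 6·e^(−1.818) = 2.102 + 1.434 + 0.4169 + 0.9741 = 4.927.
P₁ = g₁ e^(−E₁/kT) / Z = 1.434/4.927 = 0.29.

0.29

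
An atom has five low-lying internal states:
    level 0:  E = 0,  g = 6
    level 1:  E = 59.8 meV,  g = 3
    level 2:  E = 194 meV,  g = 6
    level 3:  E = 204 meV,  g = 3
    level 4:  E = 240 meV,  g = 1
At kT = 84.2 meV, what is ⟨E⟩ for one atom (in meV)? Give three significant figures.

Eᵢ/kT = 0, 0.71021, 2.3040, 2.4228, 2.8504.
Z = Σ gᵢe^(−Eᵢ/kT) = 6·e^(−0) + 3·e^(−0.71021) + 6·e^(−2.3040) + 3·e^(−2.4228) + 1·e^(−2.8504) = 6.0000 + 1.4746 + 0.59915 + 0.26602 + 0.057821 = 8.3976.
⟨E⟩ = Σ Eᵢ gᵢe^(−Eᵢ/kT) / Z = (0·6.0000 + 59.8·1.4746 + 194·0.59915 + 204·0.26602 + 240·0.057821) / 8.3976 = 32.5 meV.

32.5 meV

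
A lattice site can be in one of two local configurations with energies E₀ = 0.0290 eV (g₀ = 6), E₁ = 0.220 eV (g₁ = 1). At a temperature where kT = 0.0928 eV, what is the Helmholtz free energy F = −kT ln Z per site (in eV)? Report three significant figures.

Eᵢ/kT = 0.31250, 2.3707.
Z = Σ gᵢe^(−Eᵢ/kT) = 6·e^(−0.31250) + 1·e^(−2.3707) = 4.3897 + 0.093415 = 4.4831.
F = −kT ln Z = −0.0928 × ln(4.4831) = −0.0928 × 1.5003 = -0.139 eV.

-0.139 eV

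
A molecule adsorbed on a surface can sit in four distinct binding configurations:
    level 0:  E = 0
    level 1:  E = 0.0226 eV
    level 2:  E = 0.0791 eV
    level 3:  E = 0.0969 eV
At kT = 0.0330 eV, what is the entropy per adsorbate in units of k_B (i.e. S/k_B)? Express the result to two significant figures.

0.94

Eᵢ/kT = 0, 0.6848, 2.397, 2.936.
Z = Σ e^(−Eᵢ/kT) = e^(−0) + e^(−0.6848) + e^(−2.397) + e^(−2.936) = 1.000 + 0.5042 + 0.09099 + 0.05308 = 1.648.
⟨E⟩ = Σ EᵢPᵢ = 0.01440 eV.
S/k_B = ln Z + ⟨E⟩/kT = ln(1.648) + 0.01440/0.0330 = 0.4996 + 0.4364 = 0.94.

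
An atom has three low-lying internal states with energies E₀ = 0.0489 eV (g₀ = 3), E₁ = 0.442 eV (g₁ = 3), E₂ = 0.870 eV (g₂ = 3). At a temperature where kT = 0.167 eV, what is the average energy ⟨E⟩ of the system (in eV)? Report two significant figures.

0.088 eV

Eᵢ/kT = 0.2928, 2.647, 5.210.
Z = Σ gᵢe^(−Eᵢ/kT) = 3·e^(−0.2928) + 3·e^(−2.647) + 3·e^(−5.210) = 2.239 + 0.2126 + 0.01639 = 2.468.
⟨E⟩ = Σ Eᵢ gᵢe^(−Eᵢ/kT) / Z = (0.0489·2.239 + 0.442·0.2126 + 0.870·0.01639) / 2.468 = 0.088 eV.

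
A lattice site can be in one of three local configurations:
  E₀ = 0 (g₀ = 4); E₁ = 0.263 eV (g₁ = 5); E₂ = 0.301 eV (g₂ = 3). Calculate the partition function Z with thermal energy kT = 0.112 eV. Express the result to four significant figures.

Z = 4.682

Eᵢ/kT = 0, 2.34821, 2.68750.
Z = Σ gᵢe^(−Eᵢ/kT) = 4·e^(−0) + 5·e^(−2.34821) + 3·e^(−2.68750) = 4.00000 + 0.477700 + 0.204153 = 4.68185.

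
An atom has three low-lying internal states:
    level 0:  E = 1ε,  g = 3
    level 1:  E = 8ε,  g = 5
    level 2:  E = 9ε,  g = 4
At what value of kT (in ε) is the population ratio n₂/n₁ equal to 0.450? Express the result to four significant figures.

n₂/n₁ = (g₂/g₁) exp[−(E₂−E₁)/kT] = 0.450.
⇒ (E₂−E₁)/kT = ln((4/5)/0.450) = ln(1.77778) = 0.575365.
kT = 1ε / 0.575365 = 1.738 ε.

1.738 ε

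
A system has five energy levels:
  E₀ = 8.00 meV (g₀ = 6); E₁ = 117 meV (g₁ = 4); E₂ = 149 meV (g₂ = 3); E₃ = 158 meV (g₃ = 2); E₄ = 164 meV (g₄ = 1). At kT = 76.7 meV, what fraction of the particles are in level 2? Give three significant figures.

0.0607

Eᵢ/kT = 0.10430, 1.5254, 1.9426, 2.0600, 2.1382.
Z = Σ gᵢe^(−Eᵢ/kT) = 6·e^(−0.10430) + 4·e^(−1.5254) + 3·e^(−1.9426) + 2·e^(−2.0600) + 1·e^(−2.1382) = 5.4057 + 0.87014 + 0.42999 + 0.25491 + 0.11787 = 7.0786.
P₂ = g₂ e^(−E₂/kT) / Z = 0.42999/7.0786 = 0.0607.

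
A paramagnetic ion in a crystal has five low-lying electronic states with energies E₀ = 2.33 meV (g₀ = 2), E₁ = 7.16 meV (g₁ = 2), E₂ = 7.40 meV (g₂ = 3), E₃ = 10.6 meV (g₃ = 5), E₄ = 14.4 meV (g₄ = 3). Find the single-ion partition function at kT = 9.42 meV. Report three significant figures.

Eᵢ/kT = 0.24735, 0.76008, 0.78556, 1.1253, 1.5287.
Z = Σ gᵢe^(−Eᵢ/kT) = 2·e^(−0.24735) + 2·e^(−0.76008) + 3·e^(−0.78556) + 5·e^(−1.1253) + 3·e^(−1.5287) = 1.5617 + 0.93526 + 1.3676 + 1.6228 + 0.65045 = 6.1378.

Z = 6.14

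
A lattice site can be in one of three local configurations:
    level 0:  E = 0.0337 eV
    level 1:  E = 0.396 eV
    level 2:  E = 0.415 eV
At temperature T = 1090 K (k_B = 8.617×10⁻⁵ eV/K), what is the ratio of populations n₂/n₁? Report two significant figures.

0.82

k_BT = 8.617×10⁻⁵ × 1090 K = 0.09393 eV.
n₂/n₁ = exp[−(E₂−E₁)/kT] = exp(−(0.019 eV)/(0.09393 eV)) = exp(-0.2023) = 0.82.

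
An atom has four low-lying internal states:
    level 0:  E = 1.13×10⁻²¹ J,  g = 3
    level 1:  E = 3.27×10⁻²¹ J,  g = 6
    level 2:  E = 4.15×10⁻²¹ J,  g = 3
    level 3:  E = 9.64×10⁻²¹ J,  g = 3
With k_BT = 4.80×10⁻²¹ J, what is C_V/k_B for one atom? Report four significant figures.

0.1712

Eᵢ/kT = 0.235417, 0.681250, 0.864583, 2.00833.
Z = Σ gᵢe^(−Eᵢ/kT) = 3·e^(−0.235417) + 6·e^(−0.681250) + 3·e^(−0.864583) + 3·e^(−2.00833) = 2.37072 + 3.03590 + 1.26368 + 0.402638 = 7.07294.
⟨E⟩ = 3.07256, ⟨E²⟩ = 13.3849.
C_V/k_B = (⟨E²⟩ − ⟨E⟩²)/(kT)² = (13.3849 − 9.44062)/23.0400 = 0.1712.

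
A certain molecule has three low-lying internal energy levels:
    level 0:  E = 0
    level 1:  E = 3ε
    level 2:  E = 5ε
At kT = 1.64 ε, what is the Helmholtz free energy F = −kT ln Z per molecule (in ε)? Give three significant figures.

-0.310 ε

Eᵢ/kT = 0, 1.8293, 3.0488.
Z = Σ e^(−Eᵢ/kT) = e^(−0) + e^(−1.8293) + e^(−3.0488) = 1.0000 + 0.16053 + 0.047416 = 1.2079.
F = −kT ln Z = −1.64 × ln(1.2079) = −1.64 × 0.18888 = -0.310 ε.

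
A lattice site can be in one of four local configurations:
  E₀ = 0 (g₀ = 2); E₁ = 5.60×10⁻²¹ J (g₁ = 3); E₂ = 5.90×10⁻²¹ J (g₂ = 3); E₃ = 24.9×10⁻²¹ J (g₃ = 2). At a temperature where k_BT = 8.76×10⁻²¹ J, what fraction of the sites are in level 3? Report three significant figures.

Eᵢ/kT = 0, 0.63927, 0.67352, 2.8425.
Z = Σ gᵢe^(−Eᵢ/kT) = 2·e^(−0) + 3·e^(−0.63927) + 3·e^(−0.67352) + 2·e^(−2.8425) = 2.0000 + 1.5830 + 1.5297 + 0.11656 = 5.2293.
P₃ = g₃ e^(−E₃/kT) / Z = 0.11656/5.2293 = 0.0223.

0.0223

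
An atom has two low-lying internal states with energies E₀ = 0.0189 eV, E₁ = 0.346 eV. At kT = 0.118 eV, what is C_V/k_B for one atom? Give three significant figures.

0.426

Eᵢ/kT = 0.16017, 2.9322.
Z = Σ e^(−Eᵢ/kT) = e^(−0.16017) + e^(−2.9322) = 0.85200 + 0.053280 = 0.90528.
⟨E⟩ = 0.038151 eV, ⟨E²⟩ = 0.0073820 eV².
C_V/k_B = (⟨E²⟩ − ⟨E⟩²)/(kT)² = (0.0073820 − 0.0014555)/0.013924 = 0.426.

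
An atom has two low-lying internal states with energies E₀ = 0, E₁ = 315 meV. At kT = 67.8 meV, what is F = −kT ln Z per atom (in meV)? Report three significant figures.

Eᵢ/kT = 0, 4.6460.
Z = Σ e^(−Eᵢ/kT) = e^(−0) + e^(−4.6460) = 1.0000 + 0.0095999 = 1.0096.
F = −kT ln Z = −67.8 × ln(1.0096) = −67.8 × 0.0095542 = -0.648 meV.

-0.648 meV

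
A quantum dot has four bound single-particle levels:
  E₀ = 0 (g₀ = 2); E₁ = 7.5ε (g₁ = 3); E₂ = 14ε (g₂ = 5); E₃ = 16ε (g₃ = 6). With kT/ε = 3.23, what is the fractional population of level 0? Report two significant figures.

Eᵢ/kT = 0, 2.322, 4.334, 4.954.
Z = Σ gᵢe^(−Eᵢ/kT) = 2·e^(−0) + 3·e^(−2.322) + 5·e^(−4.334) + 6·e^(−4.954) = 2.000 + 0.2942 + 0.06557 + 0.04233 = 2.402.
P₀ = g₀ e^(−E₀/kT) / Z = 2.000/2.402 = 0.83.

0.83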